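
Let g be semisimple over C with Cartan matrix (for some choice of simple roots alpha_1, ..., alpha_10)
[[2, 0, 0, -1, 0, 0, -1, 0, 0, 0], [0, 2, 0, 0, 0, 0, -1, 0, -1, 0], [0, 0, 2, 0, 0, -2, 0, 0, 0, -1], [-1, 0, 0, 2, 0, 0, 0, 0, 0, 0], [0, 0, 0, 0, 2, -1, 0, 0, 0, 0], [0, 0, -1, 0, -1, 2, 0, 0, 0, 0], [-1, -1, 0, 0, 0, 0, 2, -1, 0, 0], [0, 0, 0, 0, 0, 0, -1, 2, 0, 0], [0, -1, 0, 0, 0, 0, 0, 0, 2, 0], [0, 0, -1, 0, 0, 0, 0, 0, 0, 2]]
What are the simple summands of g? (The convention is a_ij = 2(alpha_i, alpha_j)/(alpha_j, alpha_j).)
E_6 ⊕ F_4

The diagram associated to this matrix has two connected components: the simple roots {alpha_1, alpha_2, alpha_4, alpha_7, alpha_8, alpha_9} form a chain of 5 nodes with one extra node attached to the third node from one end (E_6), and {alpha_3, alpha_5, alpha_6, alpha_10} form a chain of 4 nodes with a double edge between the middle two (F_4). A semisimple Lie algebra decomposes uniquely as the direct sum of simple ideals, one per connected component of its Dynkin diagram, so g ≅ E_6 ⊕ F_4 (dimension 78 + 52 = 130).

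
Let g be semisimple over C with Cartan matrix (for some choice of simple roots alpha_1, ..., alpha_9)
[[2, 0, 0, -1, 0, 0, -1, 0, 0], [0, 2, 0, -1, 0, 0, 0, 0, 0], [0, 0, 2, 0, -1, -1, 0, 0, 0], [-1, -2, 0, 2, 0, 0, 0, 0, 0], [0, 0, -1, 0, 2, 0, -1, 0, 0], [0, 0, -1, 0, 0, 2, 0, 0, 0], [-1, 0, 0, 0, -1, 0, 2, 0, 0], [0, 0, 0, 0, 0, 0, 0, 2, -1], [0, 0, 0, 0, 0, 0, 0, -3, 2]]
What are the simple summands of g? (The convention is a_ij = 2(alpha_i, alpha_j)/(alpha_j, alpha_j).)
B_7 ⊕ G_2

The diagram associated to this matrix has two connected components: the simple roots {alpha_1, alpha_2, alpha_3, alpha_4, alpha_5, alpha_6, alpha_7} form a chain of 7 nodes with a double edge at one end; the terminal node there is the unique short simple root (B_7), and {alpha_8, alpha_9} form two nodes joined by a triple edge (G_2). A semisimple Lie algebra decomposes uniquely as the direct sum of simple ideals, one per connected component of its Dynkin diagram, so g ≅ B_7 ⊕ G_2 (dimension 105 + 14 = 119).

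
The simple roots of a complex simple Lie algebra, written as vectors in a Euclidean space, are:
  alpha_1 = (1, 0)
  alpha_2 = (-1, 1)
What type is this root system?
type B_2

Compute the Cartan integers a_ij = 2(alpha_i, alpha_j)/(alpha_j, alpha_j); the resulting 2x2 Cartan matrix is
[[2, -1], [-2, 2]].
The roots have two lengths (squared-length ratio 2:1); the short ones are alpha_{1}. The associated Dynkin diagram is a chain of 2 nodes with a double edge at one end; the terminal node there is the unique short simple root (B_2), so the type is B_2 (the algebra so(5)).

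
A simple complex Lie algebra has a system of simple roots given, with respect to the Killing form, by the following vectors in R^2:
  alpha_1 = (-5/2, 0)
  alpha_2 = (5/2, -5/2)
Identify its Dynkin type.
type B_2

Compute the Cartan integers a_ij = 2(alpha_i, alpha_j)/(alpha_j, alpha_j); the resulting 2x2 Cartan matrix is
[[2, -1], [-2, 2]].
The roots have two lengths (squared-length ratio 2:1); the short ones are alpha_{1}. The associated Dynkin diagram is a chain of 2 nodes with a double edge at one end; the terminal node there is the unique short simple root (B_2), so the type is B_2 (the algebra so(5)).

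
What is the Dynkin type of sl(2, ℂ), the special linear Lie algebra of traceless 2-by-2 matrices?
This is sl(2), which has dimension 2^2 - 1 = 3 and rank 2 - 1 = 1 (a Cartan subalgebra is the diagonal traceless matrices). In the classification of classical Lie algebras, the special linear algebra sl(n+1) has type A_n; here n = 1, so the Dynkin diagram is a chain of 1 nodes with single edges (A_1). Hence the type is A_1.

A_1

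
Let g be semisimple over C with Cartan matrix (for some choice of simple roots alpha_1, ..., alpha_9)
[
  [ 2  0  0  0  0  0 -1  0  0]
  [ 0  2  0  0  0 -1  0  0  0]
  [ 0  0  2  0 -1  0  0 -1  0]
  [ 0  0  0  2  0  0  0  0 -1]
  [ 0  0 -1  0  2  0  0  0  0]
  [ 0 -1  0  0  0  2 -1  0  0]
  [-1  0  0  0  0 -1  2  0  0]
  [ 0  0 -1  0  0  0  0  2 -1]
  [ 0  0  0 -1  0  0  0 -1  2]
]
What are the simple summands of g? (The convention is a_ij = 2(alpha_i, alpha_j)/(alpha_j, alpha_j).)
A4 + A5

The diagram associated to this matrix has two connected components: the simple roots {alpha_1, alpha_2, alpha_6, alpha_7} form a chain of 4 nodes with single edges (A_4), and {alpha_3, alpha_4, alpha_5, alpha_8, alpha_9} form a chain of 5 nodes with single edges (A_5). A semisimple Lie algebra decomposes uniquely as the direct sum of simple ideals, one per connected component of its Dynkin diagram, so g ≅ A_4 ⊕ A_5 (dimension 24 + 35 = 59).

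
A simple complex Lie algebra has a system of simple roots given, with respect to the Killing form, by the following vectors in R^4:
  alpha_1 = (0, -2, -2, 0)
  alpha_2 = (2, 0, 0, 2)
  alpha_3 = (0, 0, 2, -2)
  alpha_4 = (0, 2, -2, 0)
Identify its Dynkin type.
Compute the Cartan integers a_ij = 2(alpha_i, alpha_j)/(alpha_j, alpha_j); the resulting 4x4 Cartan matrix is
[[2, 0, -1, 0], [0, 2, -1, 0], [-1, -1, 2, -1], [0, 0, -1, 2]].
All simple roots have the same length, so the diagram is simply laced. The associated Dynkin diagram is a chain of 2 nodes with a fork of two nodes at one end (D_4), so the type is D_4 (the algebra so(8)).

D_4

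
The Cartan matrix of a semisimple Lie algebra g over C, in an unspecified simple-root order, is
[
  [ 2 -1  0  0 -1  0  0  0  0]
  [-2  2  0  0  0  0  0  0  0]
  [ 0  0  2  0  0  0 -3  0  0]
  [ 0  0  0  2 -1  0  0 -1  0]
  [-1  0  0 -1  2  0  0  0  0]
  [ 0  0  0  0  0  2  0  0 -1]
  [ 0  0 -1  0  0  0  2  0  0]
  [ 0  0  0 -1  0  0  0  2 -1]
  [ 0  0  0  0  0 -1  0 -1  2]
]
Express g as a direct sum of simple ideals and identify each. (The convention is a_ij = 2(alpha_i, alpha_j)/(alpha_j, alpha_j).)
C7 ⊕ G2

The diagram associated to this matrix has two connected components: the simple roots {alpha_1, alpha_2, alpha_4, alpha_5, alpha_6, alpha_8, alpha_9} form a chain of 7 nodes with a double edge at one end; the terminal node there is the unique long simple root (C_7), and {alpha_3, alpha_7} form two nodes joined by a triple edge (G_2). A semisimple Lie algebra decomposes uniquely as the direct sum of simple ideals, one per connected component of its Dynkin diagram, so g ≅ C_7 ⊕ G_2 (dimension 105 + 14 = 119).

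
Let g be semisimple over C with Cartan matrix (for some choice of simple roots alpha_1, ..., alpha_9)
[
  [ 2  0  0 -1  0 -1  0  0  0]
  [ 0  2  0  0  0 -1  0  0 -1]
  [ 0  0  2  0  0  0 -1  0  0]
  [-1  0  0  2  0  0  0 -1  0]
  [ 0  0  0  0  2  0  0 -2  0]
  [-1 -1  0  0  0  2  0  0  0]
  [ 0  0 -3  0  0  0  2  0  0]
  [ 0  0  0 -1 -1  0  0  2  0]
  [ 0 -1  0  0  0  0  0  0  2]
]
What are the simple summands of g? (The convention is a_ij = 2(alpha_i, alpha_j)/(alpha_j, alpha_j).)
The diagram associated to this matrix has two connected components: the simple roots {alpha_1, alpha_2, alpha_4, alpha_5, alpha_6, alpha_8, alpha_9} form a chain of 7 nodes with a double edge at one end; the terminal node there is the unique long simple root (C_7), and {alpha_3, alpha_7} form two nodes joined by a triple edge (G_2). A semisimple Lie algebra decomposes uniquely as the direct sum of simple ideals, one per connected component of its Dynkin diagram, so g ≅ C_7 ⊕ G_2 (dimension 105 + 14 = 119).

C_7 (sp(14)) + G_2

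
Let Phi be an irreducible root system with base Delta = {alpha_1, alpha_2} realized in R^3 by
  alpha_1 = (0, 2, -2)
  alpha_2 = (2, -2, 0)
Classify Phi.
Compute the Cartan integers a_ij = 2(alpha_i, alpha_j)/(alpha_j, alpha_j); the resulting 2x2 Cartan matrix is
[[2, -1], [-1, 2]].
All simple roots have the same length, so the diagram is simply laced. The associated Dynkin diagram is a chain of 2 nodes with single edges (A_2), so the type is A_2 (the algebra sl(3)).

A2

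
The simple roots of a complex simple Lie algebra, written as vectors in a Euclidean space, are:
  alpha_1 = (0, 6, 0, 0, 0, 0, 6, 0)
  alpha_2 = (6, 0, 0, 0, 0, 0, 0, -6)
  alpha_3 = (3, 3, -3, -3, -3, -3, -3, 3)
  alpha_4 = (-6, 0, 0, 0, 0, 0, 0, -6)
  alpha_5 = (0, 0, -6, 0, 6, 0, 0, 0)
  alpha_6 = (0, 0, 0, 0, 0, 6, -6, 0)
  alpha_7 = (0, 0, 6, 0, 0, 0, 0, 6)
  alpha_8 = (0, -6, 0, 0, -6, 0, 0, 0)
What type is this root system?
E_8

Compute the Cartan integers a_ij = 2(alpha_i, alpha_j)/(alpha_j, alpha_j); the resulting 8x8 Cartan matrix is
[[2, 0, 0, 0, 0, -1, 0, -1], [0, 2, 0, 0, 0, 0, -1, 0], [0, 0, 2, -1, 0, 0, 0, 0], [0, 0, -1, 2, 0, 0, -1, 0], [0, 0, 0, 0, 2, 0, -1, -1], [-1, 0, 0, 0, 0, 2, 0, 0], [0, -1, 0, -1, -1, 0, 2, 0], [-1, 0, 0, 0, -1, 0, 0, 2]].
All simple roots have the same length, so the diagram is simply laced. The associated Dynkin diagram is a chain of 7 nodes with one extra node attached to the third node from one end (E_8), so the type is E_8.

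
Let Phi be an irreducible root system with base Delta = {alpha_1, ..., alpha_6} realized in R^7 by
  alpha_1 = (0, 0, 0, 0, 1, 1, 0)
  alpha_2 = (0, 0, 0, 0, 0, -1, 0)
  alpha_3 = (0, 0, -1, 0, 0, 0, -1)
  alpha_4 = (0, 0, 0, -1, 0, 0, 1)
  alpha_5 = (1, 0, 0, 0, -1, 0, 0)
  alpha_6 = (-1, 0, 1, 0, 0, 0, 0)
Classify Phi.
type B_6

Compute the Cartan integers a_ij = 2(alpha_i, alpha_j)/(alpha_j, alpha_j); the resulting 6x6 Cartan matrix is
[[2, -2, 0, 0, -1, 0], [-1, 2, 0, 0, 0, 0], [0, 0, 2, -1, 0, -1], [0, 0, -1, 2, 0, 0], [-1, 0, 0, 0, 2, -1], [0, 0, -1, 0, -1, 2]].
The roots have two lengths (squared-length ratio 2:1); the short ones are alpha_{2}. The associated Dynkin diagram is a chain of 6 nodes with a double edge at one end; the terminal node there is the unique short simple root (B_6), so the type is B_6 (the algebra so(13)).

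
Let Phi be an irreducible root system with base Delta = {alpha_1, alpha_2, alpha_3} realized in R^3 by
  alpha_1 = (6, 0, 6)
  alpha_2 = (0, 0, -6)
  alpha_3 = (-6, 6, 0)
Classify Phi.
type B_3

Compute the Cartan integers a_ij = 2(alpha_i, alpha_j)/(alpha_j, alpha_j); the resulting 3x3 Cartan matrix is
[[2, -2, -1], [-1, 2, 0], [-1, 0, 2]].
The roots have two lengths (squared-length ratio 2:1); the short ones are alpha_{2}. The associated Dynkin diagram is a chain of 3 nodes with a double edge at one end; the terminal node there is the unique short simple root (B_3), so the type is B_3 (the algebra so(7)).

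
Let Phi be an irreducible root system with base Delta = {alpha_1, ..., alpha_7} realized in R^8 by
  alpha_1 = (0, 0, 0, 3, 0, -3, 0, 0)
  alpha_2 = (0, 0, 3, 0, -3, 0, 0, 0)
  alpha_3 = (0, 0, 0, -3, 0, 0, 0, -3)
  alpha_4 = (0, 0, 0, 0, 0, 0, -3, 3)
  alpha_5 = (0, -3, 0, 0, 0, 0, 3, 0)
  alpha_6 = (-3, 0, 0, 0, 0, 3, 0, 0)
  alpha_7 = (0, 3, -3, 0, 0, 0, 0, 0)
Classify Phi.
Compute the Cartan integers a_ij = 2(alpha_i, alpha_j)/(alpha_j, alpha_j); the resulting 7x7 Cartan matrix is
[[2, 0, -1, 0, 0, -1, 0], [0, 2, 0, 0, 0, 0, -1], [-1, 0, 2, -1, 0, 0, 0], [0, 0, -1, 2, -1, 0, 0], [0, 0, 0, -1, 2, 0, -1], [-1, 0, 0, 0, 0, 2, 0], [0, -1, 0, 0, -1, 0, 2]].
All simple roots have the same length, so the diagram is simply laced. The associated Dynkin diagram is a chain of 7 nodes with single edges (A_7), so the type is A_7 (the algebra sl(8)).

A7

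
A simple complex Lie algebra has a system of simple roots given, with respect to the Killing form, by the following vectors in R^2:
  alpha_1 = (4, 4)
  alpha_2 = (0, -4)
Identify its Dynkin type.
Compute the Cartan integers a_ij = 2(alpha_i, alpha_j)/(alpha_j, alpha_j); the resulting 2x2 Cartan matrix is
[[2, -2], [-1, 2]].
The roots have two lengths (squared-length ratio 2:1); the short ones are alpha_{2}. The associated Dynkin diagram is a chain of 2 nodes with a double edge at one end; the terminal node there is the unique short simple root (B_2), so the type is B_2 (the algebra so(5)).

B2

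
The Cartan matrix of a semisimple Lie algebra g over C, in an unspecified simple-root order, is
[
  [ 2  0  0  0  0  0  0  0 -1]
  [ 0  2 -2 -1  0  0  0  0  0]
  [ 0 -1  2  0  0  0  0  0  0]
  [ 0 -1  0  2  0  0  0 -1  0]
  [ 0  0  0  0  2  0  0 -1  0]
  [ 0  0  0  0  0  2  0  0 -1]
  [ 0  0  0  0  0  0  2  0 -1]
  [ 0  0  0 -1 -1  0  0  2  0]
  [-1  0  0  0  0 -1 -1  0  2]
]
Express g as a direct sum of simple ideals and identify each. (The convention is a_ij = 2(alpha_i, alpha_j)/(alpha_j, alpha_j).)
The diagram associated to this matrix has two connected components: the simple roots {alpha_2, alpha_3, alpha_4, alpha_5, alpha_8} form a chain of 5 nodes with a double edge at one end; the terminal node there is the unique short simple root (B_5), and {alpha_1, alpha_6, alpha_7, alpha_9} form a chain of 2 nodes with a fork of two nodes at one end (D_4). A semisimple Lie algebra decomposes uniquely as the direct sum of simple ideals, one per connected component of its Dynkin diagram, so g ≅ B_5 ⊕ D_4 (dimension 55 + 28 = 83).

B5 + D4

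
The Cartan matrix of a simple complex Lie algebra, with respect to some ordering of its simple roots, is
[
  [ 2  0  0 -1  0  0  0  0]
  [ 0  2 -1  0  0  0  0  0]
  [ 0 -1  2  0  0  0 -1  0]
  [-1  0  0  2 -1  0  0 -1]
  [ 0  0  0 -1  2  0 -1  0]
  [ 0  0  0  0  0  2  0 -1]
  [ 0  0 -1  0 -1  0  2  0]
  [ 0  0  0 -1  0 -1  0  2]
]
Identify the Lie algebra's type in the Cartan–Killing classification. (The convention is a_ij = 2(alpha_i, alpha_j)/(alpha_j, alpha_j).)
E8

The matrix has rank 8 with 2's on the diagonal. Reading the off-diagonal entries as Dynkin edges (a single edge where a_ij = a_ji = -1; a double or triple edge where a_ij * a_ji = 2 or 3), the diagram is a chain of 7 nodes with one extra node attached to the third node from one end (E_8). One simple-root ordering that puts it in standard form is (alpha_6, alpha_1, alpha_8, alpha_4, alpha_5, alpha_7, alpha_3, alpha_2). So the algebra is type E_8.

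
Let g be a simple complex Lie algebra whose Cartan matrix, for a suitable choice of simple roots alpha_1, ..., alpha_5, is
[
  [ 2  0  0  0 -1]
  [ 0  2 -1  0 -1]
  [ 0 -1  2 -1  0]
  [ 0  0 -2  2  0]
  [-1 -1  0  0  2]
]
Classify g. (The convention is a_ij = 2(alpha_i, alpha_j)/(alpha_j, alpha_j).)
The matrix has rank 5 with 2's on the diagonal. Reading the off-diagonal entries as Dynkin edges (a single edge where a_ij = a_ji = -1; a double or triple edge where a_ij * a_ji = 2 or 3), the diagram is a chain of 5 nodes with a double edge at one end; the terminal node there is the unique long simple root (C_5). One simple-root ordering that puts it in standard form is (alpha_1, alpha_5, alpha_2, alpha_3, alpha_4). So the algebra is type C_5, i.e. sp(10).

C_5 (sp(10))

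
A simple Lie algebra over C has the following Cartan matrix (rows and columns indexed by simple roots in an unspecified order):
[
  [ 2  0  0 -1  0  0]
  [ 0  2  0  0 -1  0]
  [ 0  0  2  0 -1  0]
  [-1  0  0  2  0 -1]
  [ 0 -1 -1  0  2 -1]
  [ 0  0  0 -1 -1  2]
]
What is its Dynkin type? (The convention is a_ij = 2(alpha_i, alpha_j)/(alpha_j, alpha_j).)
D_6

The matrix has rank 6 with 2's on the diagonal. Reading the off-diagonal entries as Dynkin edges (a single edge where a_ij = a_ji = -1; a double or triple edge where a_ij * a_ji = 2 or 3), the diagram is a chain of 4 nodes with a fork of two nodes at one end (D_6). One simple-root ordering that puts it in standard form is (alpha_1, alpha_4, alpha_6, alpha_5, alpha_2, alpha_3). So the algebra is type D_6, i.e. so(12).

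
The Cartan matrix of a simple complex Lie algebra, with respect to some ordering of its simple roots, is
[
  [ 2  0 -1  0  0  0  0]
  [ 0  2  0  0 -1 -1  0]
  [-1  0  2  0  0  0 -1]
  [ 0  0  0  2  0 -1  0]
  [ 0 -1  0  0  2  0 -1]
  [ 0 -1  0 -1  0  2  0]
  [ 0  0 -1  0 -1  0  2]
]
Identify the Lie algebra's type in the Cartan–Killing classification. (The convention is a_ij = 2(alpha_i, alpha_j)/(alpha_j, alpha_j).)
A_7

The matrix has rank 7 with 2's on the diagonal. Reading the off-diagonal entries as Dynkin edges (a single edge where a_ij = a_ji = -1; a double or triple edge where a_ij * a_ji = 2 or 3), the diagram is a chain of 7 nodes with single edges (A_7). One simple-root ordering that puts it in standard form is (alpha_1, alpha_3, alpha_7, alpha_5, alpha_2, alpha_6, alpha_4). So the algebra is type A_7, i.e. sl(8).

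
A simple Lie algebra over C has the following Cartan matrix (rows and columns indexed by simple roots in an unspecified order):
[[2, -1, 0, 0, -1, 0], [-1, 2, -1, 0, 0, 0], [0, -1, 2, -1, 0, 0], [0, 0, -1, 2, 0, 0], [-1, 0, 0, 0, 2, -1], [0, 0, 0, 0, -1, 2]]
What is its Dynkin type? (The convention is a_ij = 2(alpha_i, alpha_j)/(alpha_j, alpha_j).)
The matrix has rank 6 with 2's on the diagonal. Reading the off-diagonal entries as Dynkin edges (a single edge where a_ij = a_ji = -1; a double or triple edge where a_ij * a_ji = 2 or 3), the diagram is a chain of 6 nodes with single edges (A_6). One simple-root ordering that puts it in standard form is (alpha_6, alpha_5, alpha_1, alpha_2, alpha_3, alpha_4). So the algebra is type A_6, i.e. sl(7).

A6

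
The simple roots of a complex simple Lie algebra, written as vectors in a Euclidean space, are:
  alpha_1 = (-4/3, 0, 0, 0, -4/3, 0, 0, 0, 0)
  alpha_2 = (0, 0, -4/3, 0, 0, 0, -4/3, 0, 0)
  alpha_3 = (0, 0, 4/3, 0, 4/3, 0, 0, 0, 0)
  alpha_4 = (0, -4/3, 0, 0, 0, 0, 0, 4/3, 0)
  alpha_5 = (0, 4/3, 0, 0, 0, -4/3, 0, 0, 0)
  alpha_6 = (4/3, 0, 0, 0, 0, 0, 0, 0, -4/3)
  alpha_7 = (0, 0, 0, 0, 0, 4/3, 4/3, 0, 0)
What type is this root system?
A_7

Compute the Cartan integers a_ij = 2(alpha_i, alpha_j)/(alpha_j, alpha_j); the resulting 7x7 Cartan matrix is
[[2, 0, -1, 0, 0, -1, 0], [0, 2, -1, 0, 0, 0, -1], [-1, -1, 2, 0, 0, 0, 0], [0, 0, 0, 2, -1, 0, 0], [0, 0, 0, -1, 2, 0, -1], [-1, 0, 0, 0, 0, 2, 0], [0, -1, 0, 0, -1, 0, 2]].
All simple roots have the same length, so the diagram is simply laced. The associated Dynkin diagram is a chain of 7 nodes with single edges (A_7), so the type is A_7 (the algebra sl(8)).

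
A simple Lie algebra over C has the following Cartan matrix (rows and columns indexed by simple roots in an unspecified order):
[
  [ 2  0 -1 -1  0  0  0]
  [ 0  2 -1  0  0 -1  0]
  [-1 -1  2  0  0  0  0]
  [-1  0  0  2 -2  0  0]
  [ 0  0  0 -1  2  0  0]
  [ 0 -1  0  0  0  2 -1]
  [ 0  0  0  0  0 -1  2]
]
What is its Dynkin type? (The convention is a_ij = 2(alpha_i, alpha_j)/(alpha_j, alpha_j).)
The matrix has rank 7 with 2's on the diagonal. Reading the off-diagonal entries as Dynkin edges (a single edge where a_ij = a_ji = -1; a double or triple edge where a_ij * a_ji = 2 or 3), the diagram is a chain of 7 nodes with a double edge at one end; the terminal node there is the unique short simple root (B_7). One simple-root ordering that puts it in standard form is (alpha_7, alpha_6, alpha_2, alpha_3, alpha_1, alpha_4, alpha_5). So the algebra is type B_7, i.e. so(15).

B_7 (so(15))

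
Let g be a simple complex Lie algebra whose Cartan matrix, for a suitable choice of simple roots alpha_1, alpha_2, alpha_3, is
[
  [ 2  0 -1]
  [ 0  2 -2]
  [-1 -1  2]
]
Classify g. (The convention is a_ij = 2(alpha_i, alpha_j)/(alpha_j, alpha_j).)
C_3

The matrix has rank 3 with 2's on the diagonal. Reading the off-diagonal entries as Dynkin edges (a single edge where a_ij = a_ji = -1; a double or triple edge where a_ij * a_ji = 2 or 3), the diagram is a chain of 3 nodes with a double edge at one end; the terminal node there is the unique long simple root (C_3). One simple-root ordering that puts it in standard form is (alpha_1, alpha_3, alpha_2). So the algebra is type C_3, i.e. sp(6).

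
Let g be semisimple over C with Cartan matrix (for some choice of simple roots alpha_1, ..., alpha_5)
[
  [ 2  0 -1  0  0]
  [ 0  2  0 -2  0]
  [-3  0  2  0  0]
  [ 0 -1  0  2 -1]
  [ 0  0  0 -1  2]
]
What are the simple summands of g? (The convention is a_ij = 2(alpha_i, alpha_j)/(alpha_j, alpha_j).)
The diagram associated to this matrix has two connected components: the simple roots {alpha_2, alpha_4, alpha_5} form a chain of 3 nodes with a double edge at one end; the terminal node there is the unique long simple root (C_3), and {alpha_1, alpha_3} form two nodes joined by a triple edge (G_2). A semisimple Lie algebra decomposes uniquely as the direct sum of simple ideals, one per connected component of its Dynkin diagram, so g ≅ C_3 ⊕ G_2 (dimension 21 + 14 = 35).

type C_3 ⊕ type G_2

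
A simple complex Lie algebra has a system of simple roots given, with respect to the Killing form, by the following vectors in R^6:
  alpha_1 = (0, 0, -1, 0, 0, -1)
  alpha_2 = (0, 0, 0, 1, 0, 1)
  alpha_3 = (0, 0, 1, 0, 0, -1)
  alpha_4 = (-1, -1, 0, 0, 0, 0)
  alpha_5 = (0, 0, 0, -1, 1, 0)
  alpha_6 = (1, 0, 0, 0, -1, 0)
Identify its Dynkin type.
Compute the Cartan integers a_ij = 2(alpha_i, alpha_j)/(alpha_j, alpha_j); the resulting 6x6 Cartan matrix is
[[2, -1, 0, 0, 0, 0], [-1, 2, -1, 0, -1, 0], [0, -1, 2, 0, 0, 0], [0, 0, 0, 2, 0, -1], [0, -1, 0, 0, 2, -1], [0, 0, 0, -1, -1, 2]].
All simple roots have the same length, so the diagram is simply laced. The associated Dynkin diagram is a chain of 4 nodes with a fork of two nodes at one end (D_6), so the type is D_6 (the algebra so(12)).

D6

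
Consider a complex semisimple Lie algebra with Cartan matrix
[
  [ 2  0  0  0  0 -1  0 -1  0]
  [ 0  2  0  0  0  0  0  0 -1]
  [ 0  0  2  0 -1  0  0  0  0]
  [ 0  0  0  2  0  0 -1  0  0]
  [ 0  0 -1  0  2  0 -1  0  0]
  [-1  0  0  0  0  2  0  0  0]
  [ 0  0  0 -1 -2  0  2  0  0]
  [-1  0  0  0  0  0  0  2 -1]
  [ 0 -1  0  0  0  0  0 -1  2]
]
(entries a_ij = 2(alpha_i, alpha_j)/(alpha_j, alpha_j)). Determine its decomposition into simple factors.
A_5 (sl(6)) + F_4

The diagram associated to this matrix has two connected components: the simple roots {alpha_1, alpha_2, alpha_6, alpha_8, alpha_9} form a chain of 5 nodes with single edges (A_5), and {alpha_3, alpha_4, alpha_5, alpha_7} form a chain of 4 nodes with a double edge between the middle two (F_4). A semisimple Lie algebra decomposes uniquely as the direct sum of simple ideals, one per connected component of its Dynkin diagram, so g ≅ A_5 ⊕ F_4 (dimension 35 + 52 = 87).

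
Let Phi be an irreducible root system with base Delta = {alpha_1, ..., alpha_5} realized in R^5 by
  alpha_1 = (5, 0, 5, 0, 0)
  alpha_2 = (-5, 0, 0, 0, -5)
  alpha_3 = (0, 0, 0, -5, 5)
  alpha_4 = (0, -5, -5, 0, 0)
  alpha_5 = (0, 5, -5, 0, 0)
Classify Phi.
Compute the Cartan integers a_ij = 2(alpha_i, alpha_j)/(alpha_j, alpha_j); the resulting 5x5 Cartan matrix is
[[2, -1, 0, -1, -1], [-1, 2, -1, 0, 0], [0, -1, 2, 0, 0], [-1, 0, 0, 2, 0], [-1, 0, 0, 0, 2]].
All simple roots have the same length, so the diagram is simply laced. The associated Dynkin diagram is a chain of 3 nodes with a fork of two nodes at one end (D_5), so the type is D_5 (the algebra so(10)).

D5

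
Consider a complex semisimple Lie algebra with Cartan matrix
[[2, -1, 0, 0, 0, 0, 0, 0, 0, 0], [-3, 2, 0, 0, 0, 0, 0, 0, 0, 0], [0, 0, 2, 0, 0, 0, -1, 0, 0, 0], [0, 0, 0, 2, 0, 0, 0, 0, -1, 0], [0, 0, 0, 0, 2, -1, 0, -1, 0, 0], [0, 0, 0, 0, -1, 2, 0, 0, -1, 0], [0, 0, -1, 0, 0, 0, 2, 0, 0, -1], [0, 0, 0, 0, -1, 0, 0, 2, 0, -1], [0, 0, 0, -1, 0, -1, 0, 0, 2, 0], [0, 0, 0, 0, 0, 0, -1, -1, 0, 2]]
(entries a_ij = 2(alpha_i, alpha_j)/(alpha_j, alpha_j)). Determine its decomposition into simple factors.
The diagram associated to this matrix has two connected components: the simple roots {alpha_3, alpha_4, alpha_5, alpha_6, alpha_7, alpha_8, alpha_9, alpha_10} form a chain of 8 nodes with single edges (A_8), and {alpha_1, alpha_2} form two nodes joined by a triple edge (G_2). A semisimple Lie algebra decomposes uniquely as the direct sum of simple ideals, one per connected component of its Dynkin diagram, so g ≅ A_8 ⊕ G_2 (dimension 80 + 14 = 94).

A_8 (sl(9)) + G_2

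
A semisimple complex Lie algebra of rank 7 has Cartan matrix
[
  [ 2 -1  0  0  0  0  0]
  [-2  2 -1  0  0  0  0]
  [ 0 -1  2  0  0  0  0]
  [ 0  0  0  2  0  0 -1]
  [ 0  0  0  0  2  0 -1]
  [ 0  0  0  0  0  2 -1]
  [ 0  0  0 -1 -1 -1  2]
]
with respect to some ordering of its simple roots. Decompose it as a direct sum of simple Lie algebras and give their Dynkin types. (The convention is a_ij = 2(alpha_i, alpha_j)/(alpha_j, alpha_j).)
B3 + D4

The diagram associated to this matrix has two connected components: the simple roots {alpha_1, alpha_2, alpha_3} form a chain of 3 nodes with a double edge at one end; the terminal node there is the unique short simple root (B_3), and {alpha_4, alpha_5, alpha_6, alpha_7} form a chain of 2 nodes with a fork of two nodes at one end (D_4). A semisimple Lie algebra decomposes uniquely as the direct sum of simple ideals, one per connected component of its Dynkin diagram, so g ≅ B_3 ⊕ D_4 (dimension 21 + 28 = 49).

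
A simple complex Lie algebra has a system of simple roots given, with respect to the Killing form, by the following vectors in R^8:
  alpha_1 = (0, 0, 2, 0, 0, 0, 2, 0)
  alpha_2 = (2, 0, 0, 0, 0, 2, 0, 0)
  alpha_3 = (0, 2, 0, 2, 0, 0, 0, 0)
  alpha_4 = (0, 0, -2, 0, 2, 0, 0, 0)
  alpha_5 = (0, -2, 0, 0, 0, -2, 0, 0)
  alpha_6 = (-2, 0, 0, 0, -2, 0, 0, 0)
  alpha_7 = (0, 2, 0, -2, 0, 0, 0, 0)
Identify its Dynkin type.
D7

Compute the Cartan integers a_ij = 2(alpha_i, alpha_j)/(alpha_j, alpha_j); the resulting 7x7 Cartan matrix is
[[2, 0, 0, -1, 0, 0, 0], [0, 2, 0, 0, -1, -1, 0], [0, 0, 2, 0, -1, 0, 0], [-1, 0, 0, 2, 0, -1, 0], [0, -1, -1, 0, 2, 0, -1], [0, -1, 0, -1, 0, 2, 0], [0, 0, 0, 0, -1, 0, 2]].
All simple roots have the same length, so the diagram is simply laced. The associated Dynkin diagram is a chain of 5 nodes with a fork of two nodes at one end (D_7), so the type is D_7 (the algebra so(14)).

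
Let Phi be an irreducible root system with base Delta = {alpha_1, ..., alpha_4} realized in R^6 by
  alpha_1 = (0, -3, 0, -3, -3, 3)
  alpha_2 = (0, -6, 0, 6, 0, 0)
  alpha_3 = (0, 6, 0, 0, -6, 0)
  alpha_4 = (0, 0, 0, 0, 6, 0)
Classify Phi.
F_4

Compute the Cartan integers a_ij = 2(alpha_i, alpha_j)/(alpha_j, alpha_j); the resulting 4x4 Cartan matrix is
[[2, 0, 0, -1], [0, 2, -1, 0], [0, -1, 2, -2], [-1, 0, -1, 2]].
The roots have two lengths (squared-length ratio 2:1); the short ones are alpha_{1,4}. The associated Dynkin diagram is a chain of 4 nodes with a double edge between the middle two (F_4), so the type is F_4.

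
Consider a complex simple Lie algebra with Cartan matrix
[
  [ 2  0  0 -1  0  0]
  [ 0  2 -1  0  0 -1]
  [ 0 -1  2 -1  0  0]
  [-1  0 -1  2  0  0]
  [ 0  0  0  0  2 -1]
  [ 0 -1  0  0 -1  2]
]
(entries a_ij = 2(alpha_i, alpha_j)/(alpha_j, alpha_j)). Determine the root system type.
The matrix has rank 6 with 2's on the diagonal. Reading the off-diagonal entries as Dynkin edges (a single edge where a_ij = a_ji = -1; a double or triple edge where a_ij * a_ji = 2 or 3), the diagram is a chain of 6 nodes with single edges (A_6). One simple-root ordering that puts it in standard form is (alpha_1, alpha_4, alpha_3, alpha_2, alpha_6, alpha_5). So the algebra is type A_6, i.e. sl(7).

type A_6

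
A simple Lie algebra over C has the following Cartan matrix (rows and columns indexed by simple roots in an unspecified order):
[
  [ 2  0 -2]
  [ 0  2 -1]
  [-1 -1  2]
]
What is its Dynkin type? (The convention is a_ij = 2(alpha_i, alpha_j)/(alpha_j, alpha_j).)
The matrix has rank 3 with 2's on the diagonal. Reading the off-diagonal entries as Dynkin edges (a single edge where a_ij = a_ji = -1; a double or triple edge where a_ij * a_ji = 2 or 3), the diagram is a chain of 3 nodes with a double edge at one end; the terminal node there is the unique long simple root (C_3). One simple-root ordering that puts it in standard form is (alpha_2, alpha_3, alpha_1). So the algebra is type C_3, i.e. sp(6).

C_3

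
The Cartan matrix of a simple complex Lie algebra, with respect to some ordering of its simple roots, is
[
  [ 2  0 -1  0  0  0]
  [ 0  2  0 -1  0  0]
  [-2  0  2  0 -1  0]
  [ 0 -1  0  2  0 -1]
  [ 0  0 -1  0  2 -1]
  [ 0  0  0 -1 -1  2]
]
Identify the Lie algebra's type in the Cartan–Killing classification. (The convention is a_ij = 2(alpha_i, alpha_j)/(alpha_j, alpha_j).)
B_6 (so(13))

The matrix has rank 6 with 2's on the diagonal. Reading the off-diagonal entries as Dynkin edges (a single edge where a_ij = a_ji = -1; a double or triple edge where a_ij * a_ji = 2 or 3), the diagram is a chain of 6 nodes with a double edge at one end; the terminal node there is the unique short simple root (B_6). One simple-root ordering that puts it in standard form is (alpha_2, alpha_4, alpha_6, alpha_5, alpha_3, alpha_1). So the algebra is type B_6, i.e. so(13).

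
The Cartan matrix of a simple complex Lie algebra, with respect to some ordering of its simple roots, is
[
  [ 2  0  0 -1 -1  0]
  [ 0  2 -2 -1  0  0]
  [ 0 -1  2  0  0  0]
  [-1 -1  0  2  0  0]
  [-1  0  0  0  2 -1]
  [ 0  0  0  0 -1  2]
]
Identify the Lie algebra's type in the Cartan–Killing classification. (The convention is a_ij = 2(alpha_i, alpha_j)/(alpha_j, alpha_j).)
The matrix has rank 6 with 2's on the diagonal. Reading the off-diagonal entries as Dynkin edges (a single edge where a_ij = a_ji = -1; a double or triple edge where a_ij * a_ji = 2 or 3), the diagram is a chain of 6 nodes with a double edge at one end; the terminal node there is the unique short simple root (B_6). One simple-root ordering that puts it in standard form is (alpha_6, alpha_5, alpha_1, alpha_4, alpha_2, alpha_3). So the algebra is type B_6, i.e. so(13).

B_6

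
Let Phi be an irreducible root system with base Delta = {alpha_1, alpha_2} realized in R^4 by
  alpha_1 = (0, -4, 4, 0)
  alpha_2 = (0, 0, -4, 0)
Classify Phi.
type B_2

Compute the Cartan integers a_ij = 2(alpha_i, alpha_j)/(alpha_j, alpha_j); the resulting 2x2 Cartan matrix is
[[2, -2], [-1, 2]].
The roots have two lengths (squared-length ratio 2:1); the short ones are alpha_{2}. The associated Dynkin diagram is a chain of 2 nodes with a double edge at one end; the terminal node there is the unique short simple root (B_2), so the type is B_2 (the algebra so(5)).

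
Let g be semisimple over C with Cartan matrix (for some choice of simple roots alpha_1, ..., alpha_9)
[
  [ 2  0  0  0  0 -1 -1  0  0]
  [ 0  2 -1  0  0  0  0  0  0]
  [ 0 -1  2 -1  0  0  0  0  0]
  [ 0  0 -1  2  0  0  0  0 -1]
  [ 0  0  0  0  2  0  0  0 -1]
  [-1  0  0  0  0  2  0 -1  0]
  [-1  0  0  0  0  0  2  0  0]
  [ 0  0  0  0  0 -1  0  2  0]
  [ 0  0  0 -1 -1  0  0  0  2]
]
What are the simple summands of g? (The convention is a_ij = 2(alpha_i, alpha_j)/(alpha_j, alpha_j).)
A4 + A5

The diagram associated to this matrix has two connected components: the simple roots {alpha_1, alpha_6, alpha_7, alpha_8} form a chain of 4 nodes with single edges (A_4), and {alpha_2, alpha_3, alpha_4, alpha_5, alpha_9} form a chain of 5 nodes with single edges (A_5). A semisimple Lie algebra decomposes uniquely as the direct sum of simple ideals, one per connected component of its Dynkin diagram, so g ≅ A_4 ⊕ A_5 (dimension 24 + 35 = 59).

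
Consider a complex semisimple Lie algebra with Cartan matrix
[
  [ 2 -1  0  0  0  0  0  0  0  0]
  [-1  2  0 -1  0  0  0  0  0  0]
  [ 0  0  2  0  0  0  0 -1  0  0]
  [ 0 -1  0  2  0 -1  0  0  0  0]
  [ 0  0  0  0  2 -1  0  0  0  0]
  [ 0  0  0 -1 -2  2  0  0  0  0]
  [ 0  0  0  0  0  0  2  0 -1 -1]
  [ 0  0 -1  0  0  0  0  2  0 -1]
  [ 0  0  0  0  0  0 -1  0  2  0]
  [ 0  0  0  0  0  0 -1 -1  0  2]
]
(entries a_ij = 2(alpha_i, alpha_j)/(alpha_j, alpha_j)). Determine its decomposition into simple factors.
The diagram associated to this matrix has two connected components: the simple roots {alpha_3, alpha_7, alpha_8, alpha_9, alpha_10} form a chain of 5 nodes with single edges (A_5), and {alpha_1, alpha_2, alpha_4, alpha_5, alpha_6} form a chain of 5 nodes with a double edge at one end; the terminal node there is the unique short simple root (B_5). A semisimple Lie algebra decomposes uniquely as the direct sum of simple ideals, one per connected component of its Dynkin diagram, so g ≅ A_5 ⊕ B_5 (dimension 35 + 55 = 90).

A_5 ⊕ B_5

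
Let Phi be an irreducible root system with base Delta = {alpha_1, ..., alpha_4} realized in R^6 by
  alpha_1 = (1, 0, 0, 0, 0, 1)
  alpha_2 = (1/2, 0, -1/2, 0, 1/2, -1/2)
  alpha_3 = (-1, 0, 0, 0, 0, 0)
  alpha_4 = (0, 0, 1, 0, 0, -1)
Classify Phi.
Compute the Cartan integers a_ij = 2(alpha_i, alpha_j)/(alpha_j, alpha_j); the resulting 4x4 Cartan matrix is
[[2, 0, -2, -1], [0, 2, -1, 0], [-1, -1, 2, 0], [-1, 0, 0, 2]].
The roots have two lengths (squared-length ratio 2:1); the short ones are alpha_{2,3}. The associated Dynkin diagram is a chain of 4 nodes with a double edge between the middle two (F_4), so the type is F_4.

F_4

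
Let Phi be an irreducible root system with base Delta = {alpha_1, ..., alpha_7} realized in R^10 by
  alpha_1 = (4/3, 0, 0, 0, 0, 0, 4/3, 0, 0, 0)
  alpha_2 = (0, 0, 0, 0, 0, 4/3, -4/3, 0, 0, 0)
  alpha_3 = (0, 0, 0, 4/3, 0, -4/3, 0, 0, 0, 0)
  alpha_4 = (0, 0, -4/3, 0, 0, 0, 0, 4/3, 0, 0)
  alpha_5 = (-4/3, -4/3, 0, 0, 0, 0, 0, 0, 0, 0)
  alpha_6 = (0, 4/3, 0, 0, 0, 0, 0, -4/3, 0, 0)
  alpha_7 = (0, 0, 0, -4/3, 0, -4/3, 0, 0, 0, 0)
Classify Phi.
Compute the Cartan integers a_ij = 2(alpha_i, alpha_j)/(alpha_j, alpha_j); the resulting 7x7 Cartan matrix is
[[2, -1, 0, 0, -1, 0, 0], [-1, 2, -1, 0, 0, 0, -1], [0, -1, 2, 0, 0, 0, 0], [0, 0, 0, 2, 0, -1, 0], [-1, 0, 0, 0, 2, -1, 0], [0, 0, 0, -1, -1, 2, 0], [0, -1, 0, 0, 0, 0, 2]].
All simple roots have the same length, so the diagram is simply laced. The associated Dynkin diagram is a chain of 5 nodes with a fork of two nodes at one end (D_7), so the type is D_7 (the algebra so(14)).

D_7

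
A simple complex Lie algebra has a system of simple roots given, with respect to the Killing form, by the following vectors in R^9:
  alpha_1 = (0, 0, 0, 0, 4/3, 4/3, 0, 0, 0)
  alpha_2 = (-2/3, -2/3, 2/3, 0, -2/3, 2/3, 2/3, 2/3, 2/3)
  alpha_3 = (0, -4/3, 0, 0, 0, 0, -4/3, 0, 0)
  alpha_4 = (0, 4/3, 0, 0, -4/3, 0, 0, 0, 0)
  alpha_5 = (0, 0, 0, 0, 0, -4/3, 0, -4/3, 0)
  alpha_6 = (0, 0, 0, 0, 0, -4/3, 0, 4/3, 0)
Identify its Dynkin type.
E_6

Compute the Cartan integers a_ij = 2(alpha_i, alpha_j)/(alpha_j, alpha_j); the resulting 6x6 Cartan matrix is
[[2, 0, 0, -1, -1, -1], [0, 2, 0, 0, -1, 0], [0, 0, 2, -1, 0, 0], [-1, 0, -1, 2, 0, 0], [-1, -1, 0, 0, 2, 0], [-1, 0, 0, 0, 0, 2]].
All simple roots have the same length, so the diagram is simply laced. The associated Dynkin diagram is a chain of 5 nodes with one extra node attached to the third node from one end (E_6), so the type is E_6.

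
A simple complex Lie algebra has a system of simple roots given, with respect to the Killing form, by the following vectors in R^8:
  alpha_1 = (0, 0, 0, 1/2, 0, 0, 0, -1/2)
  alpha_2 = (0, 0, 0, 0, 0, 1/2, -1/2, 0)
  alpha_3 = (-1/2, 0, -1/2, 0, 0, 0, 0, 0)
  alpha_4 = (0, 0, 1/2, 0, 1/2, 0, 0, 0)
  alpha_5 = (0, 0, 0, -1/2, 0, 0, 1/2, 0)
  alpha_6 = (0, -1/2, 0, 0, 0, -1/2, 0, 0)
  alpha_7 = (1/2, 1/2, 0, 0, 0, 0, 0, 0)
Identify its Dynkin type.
Compute the Cartan integers a_ij = 2(alpha_i, alpha_j)/(alpha_j, alpha_j); the resulting 7x7 Cartan matrix is
[[2, 0, 0, 0, -1, 0, 0], [0, 2, 0, 0, -1, -1, 0], [0, 0, 2, -1, 0, 0, -1], [0, 0, -1, 2, 0, 0, 0], [-1, -1, 0, 0, 2, 0, 0], [0, -1, 0, 0, 0, 2, -1], [0, 0, -1, 0, 0, -1, 2]].
All simple roots have the same length, so the diagram is simply laced. The associated Dynkin diagram is a chain of 7 nodes with single edges (A_7), so the type is A_7 (the algebra sl(8)).

A_7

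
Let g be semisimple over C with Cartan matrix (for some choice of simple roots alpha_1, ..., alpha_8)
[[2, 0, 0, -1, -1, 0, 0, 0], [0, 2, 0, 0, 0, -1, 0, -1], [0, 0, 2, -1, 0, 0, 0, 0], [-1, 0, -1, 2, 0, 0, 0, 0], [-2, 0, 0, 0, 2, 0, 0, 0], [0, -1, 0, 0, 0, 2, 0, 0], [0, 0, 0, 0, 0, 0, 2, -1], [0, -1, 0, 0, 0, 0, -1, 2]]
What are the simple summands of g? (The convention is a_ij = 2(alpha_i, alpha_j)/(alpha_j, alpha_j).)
A_4 + C_4

The diagram associated to this matrix has two connected components: the simple roots {alpha_2, alpha_6, alpha_7, alpha_8} form a chain of 4 nodes with single edges (A_4), and {alpha_1, alpha_3, alpha_4, alpha_5} form a chain of 4 nodes with a double edge at one end; the terminal node there is the unique long simple root (C_4). A semisimple Lie algebra decomposes uniquely as the direct sum of simple ideals, one per connected component of its Dynkin diagram, so g ≅ A_4 ⊕ C_4 (dimension 24 + 36 = 60).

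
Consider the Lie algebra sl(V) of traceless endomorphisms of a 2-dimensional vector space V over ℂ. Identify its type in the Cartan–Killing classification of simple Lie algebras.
This is sl(2), which has dimension 2^2 - 1 = 3 and rank 2 - 1 = 1 (a Cartan subalgebra is the diagonal traceless matrices). In the classification of classical Lie algebras, the special linear algebra sl(n+1) has type A_n; here n = 1, so the Dynkin diagram is a chain of 1 nodes with single edges (A_1). Hence the type is A_1.

A1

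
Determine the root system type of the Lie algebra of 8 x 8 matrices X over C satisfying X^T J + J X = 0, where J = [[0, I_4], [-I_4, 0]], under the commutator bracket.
C_4 (sp(8))

This is sp(8), which has dimension 8(8+1)/2 = 36 and rank 8/2 = 4. In the classification of classical Lie algebras, the symplectic algebra sp(2n) has type C_n; here n = 4, so the Dynkin diagram is a chain of 4 nodes with a double edge at one end; the terminal node there is the unique long simple root (C_4). Hence the type is C_4.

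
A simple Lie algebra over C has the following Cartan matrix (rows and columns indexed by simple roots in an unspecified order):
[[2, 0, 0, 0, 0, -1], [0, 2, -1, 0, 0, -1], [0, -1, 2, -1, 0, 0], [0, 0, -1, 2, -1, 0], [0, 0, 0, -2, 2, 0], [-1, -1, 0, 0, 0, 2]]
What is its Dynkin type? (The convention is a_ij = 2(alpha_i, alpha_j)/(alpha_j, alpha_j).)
The matrix has rank 6 with 2's on the diagonal. Reading the off-diagonal entries as Dynkin edges (a single edge where a_ij = a_ji = -1; a double or triple edge where a_ij * a_ji = 2 or 3), the diagram is a chain of 6 nodes with a double edge at one end; the terminal node there is the unique long simple root (C_6). One simple-root ordering that puts it in standard form is (alpha_1, alpha_6, alpha_2, alpha_3, alpha_4, alpha_5). So the algebra is type C_6, i.e. sp(12).

C_6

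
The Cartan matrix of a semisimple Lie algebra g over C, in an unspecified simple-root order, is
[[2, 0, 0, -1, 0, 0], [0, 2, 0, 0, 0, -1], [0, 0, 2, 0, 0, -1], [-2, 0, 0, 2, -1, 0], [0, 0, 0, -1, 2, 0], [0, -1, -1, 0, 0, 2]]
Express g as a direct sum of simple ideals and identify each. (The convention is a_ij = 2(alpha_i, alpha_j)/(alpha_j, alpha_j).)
The diagram associated to this matrix has two connected components: the simple roots {alpha_2, alpha_3, alpha_6} form a chain of 3 nodes with single edges (A_3), and {alpha_1, alpha_4, alpha_5} form a chain of 3 nodes with a double edge at one end; the terminal node there is the unique short simple root (B_3). A semisimple Lie algebra decomposes uniquely as the direct sum of simple ideals, one per connected component of its Dynkin diagram, so g ≅ A_3 ⊕ B_3 (dimension 15 + 21 = 36).

A3 ⊕ B3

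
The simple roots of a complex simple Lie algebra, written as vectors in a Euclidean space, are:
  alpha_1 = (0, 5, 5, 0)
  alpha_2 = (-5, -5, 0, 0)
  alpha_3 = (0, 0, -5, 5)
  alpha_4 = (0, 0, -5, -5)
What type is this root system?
D4

Compute the Cartan integers a_ij = 2(alpha_i, alpha_j)/(alpha_j, alpha_j); the resulting 4x4 Cartan matrix is
[[2, -1, -1, -1], [-1, 2, 0, 0], [-1, 0, 2, 0], [-1, 0, 0, 2]].
All simple roots have the same length, so the diagram is simply laced. The associated Dynkin diagram is a chain of 2 nodes with a fork of two nodes at one end (D_4), so the type is D_4 (the algebra so(8)).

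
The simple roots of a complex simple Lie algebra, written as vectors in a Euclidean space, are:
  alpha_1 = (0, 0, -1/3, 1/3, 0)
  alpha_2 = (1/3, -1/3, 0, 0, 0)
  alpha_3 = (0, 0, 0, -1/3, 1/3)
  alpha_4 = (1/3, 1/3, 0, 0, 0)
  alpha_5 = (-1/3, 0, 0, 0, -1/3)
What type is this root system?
type D_5

Compute the Cartan integers a_ij = 2(alpha_i, alpha_j)/(alpha_j, alpha_j); the resulting 5x5 Cartan matrix is
[[2, 0, -1, 0, 0], [0, 2, 0, 0, -1], [-1, 0, 2, 0, -1], [0, 0, 0, 2, -1], [0, -1, -1, -1, 2]].
All simple roots have the same length, so the diagram is simply laced. The associated Dynkin diagram is a chain of 3 nodes with a fork of two nodes at one end (D_5), so the type is D_5 (the algebra so(10)).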